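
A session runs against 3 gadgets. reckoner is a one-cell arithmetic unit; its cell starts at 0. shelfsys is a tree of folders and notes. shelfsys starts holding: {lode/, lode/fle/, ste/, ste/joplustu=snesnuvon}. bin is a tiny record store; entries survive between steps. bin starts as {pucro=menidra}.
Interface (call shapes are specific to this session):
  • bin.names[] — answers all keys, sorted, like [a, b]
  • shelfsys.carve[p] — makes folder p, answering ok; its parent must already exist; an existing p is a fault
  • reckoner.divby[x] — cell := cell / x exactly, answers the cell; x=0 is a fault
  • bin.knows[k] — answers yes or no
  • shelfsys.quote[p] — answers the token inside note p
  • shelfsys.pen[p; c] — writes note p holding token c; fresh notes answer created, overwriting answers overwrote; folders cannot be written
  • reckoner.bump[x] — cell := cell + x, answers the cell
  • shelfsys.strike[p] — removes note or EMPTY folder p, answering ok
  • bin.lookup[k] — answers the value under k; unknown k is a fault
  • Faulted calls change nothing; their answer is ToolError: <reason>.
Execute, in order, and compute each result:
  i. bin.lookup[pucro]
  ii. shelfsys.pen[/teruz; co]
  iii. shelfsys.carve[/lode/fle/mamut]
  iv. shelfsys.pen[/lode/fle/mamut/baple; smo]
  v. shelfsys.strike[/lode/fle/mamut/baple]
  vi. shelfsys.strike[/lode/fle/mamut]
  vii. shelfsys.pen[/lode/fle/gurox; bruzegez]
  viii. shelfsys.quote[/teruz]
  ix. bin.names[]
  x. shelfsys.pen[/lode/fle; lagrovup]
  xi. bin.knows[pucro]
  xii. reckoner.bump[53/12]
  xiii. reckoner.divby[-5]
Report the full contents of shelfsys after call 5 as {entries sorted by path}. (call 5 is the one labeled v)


Answer: {lode/, lode/fle/, lode/fle/mamut/, ste/, ste/joplustu=snesnuvon, teruz=co}

Derivation:
==> bin.lookup(k=pucro)
<== menidra
==> shelfsys.pen(p=/teruz, c=co)
<== created
==> shelfsys.carve(p=/lode/fle/mamut)
<== ok
==> shelfsys.pen(p=/lode/fle/mamut/baple, c=smo)
<== created
==> shelfsys.strike(p=/lode/fle/mamut/baple)
<== ok
==> shelfsys.strike(p=/lode/fle/mamut)
<== ok
==> shelfsys.pen(p=/lode/fle/gurox, c=bruzegez)
<== created
==> shelfsys.quote(p=/teruz)
<== co
==> bin.names()
<== [pucro]
==> shelfsys.pen(p=/lode/fle, c=lagrovup)
<== ToolError: is a directory
==> bin.knows(k=pucro)
<== yes
==> reckoner.bump(x=53/12)
<== 53/12
==> reckoner.divby(x=-5)
<== -53/60


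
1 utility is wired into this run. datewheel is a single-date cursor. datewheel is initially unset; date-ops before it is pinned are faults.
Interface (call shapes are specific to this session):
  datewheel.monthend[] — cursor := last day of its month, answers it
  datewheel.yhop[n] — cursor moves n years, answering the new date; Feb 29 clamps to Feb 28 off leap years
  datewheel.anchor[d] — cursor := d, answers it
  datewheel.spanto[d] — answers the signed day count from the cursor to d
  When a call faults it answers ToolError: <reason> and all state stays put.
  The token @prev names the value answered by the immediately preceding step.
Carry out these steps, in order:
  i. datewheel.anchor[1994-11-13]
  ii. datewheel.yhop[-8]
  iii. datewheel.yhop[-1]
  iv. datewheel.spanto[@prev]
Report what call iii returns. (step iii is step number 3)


Now I run datewheel.anchor using 1994-11-13, giving 1994-11-13.
Using datewheel.yhop using -8, → 1986-11-13.
Invoking datewheel.yhop using -1: 1985-11-13.
I call datewheel.spanto using @prev, giving 0.

Answer: 1985-11-13


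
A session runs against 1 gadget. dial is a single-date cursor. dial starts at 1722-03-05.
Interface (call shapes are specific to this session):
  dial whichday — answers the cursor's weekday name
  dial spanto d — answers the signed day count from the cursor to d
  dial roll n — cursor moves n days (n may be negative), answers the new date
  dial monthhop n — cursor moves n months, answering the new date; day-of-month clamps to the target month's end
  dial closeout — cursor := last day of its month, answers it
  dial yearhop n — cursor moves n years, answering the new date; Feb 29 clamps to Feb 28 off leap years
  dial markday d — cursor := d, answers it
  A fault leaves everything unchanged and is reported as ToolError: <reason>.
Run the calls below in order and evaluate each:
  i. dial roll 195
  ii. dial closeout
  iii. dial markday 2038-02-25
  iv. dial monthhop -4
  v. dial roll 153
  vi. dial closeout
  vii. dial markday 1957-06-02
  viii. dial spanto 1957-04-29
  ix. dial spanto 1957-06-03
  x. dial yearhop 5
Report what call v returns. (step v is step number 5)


Answer: 2038-03-27

Derivation:
-- 1. dial roll(195) == 1722-09-16
-- 2. dial closeout() == 1722-09-30
-- 3. dial markday(2038-02-25) == 2038-02-25
-- 4. dial monthhop(-4) == 2037-10-25
-- 5. dial roll(153) == 2038-03-27
-- 6. dial closeout() == 2038-03-31
-- 7. dial markday(1957-06-02) == 1957-06-02
-- 8. dial spanto(1957-04-29) == -34
-- 9. dial spanto(1957-06-03) == 1
-- 10. dial yearhop(5) == 1962-06-02


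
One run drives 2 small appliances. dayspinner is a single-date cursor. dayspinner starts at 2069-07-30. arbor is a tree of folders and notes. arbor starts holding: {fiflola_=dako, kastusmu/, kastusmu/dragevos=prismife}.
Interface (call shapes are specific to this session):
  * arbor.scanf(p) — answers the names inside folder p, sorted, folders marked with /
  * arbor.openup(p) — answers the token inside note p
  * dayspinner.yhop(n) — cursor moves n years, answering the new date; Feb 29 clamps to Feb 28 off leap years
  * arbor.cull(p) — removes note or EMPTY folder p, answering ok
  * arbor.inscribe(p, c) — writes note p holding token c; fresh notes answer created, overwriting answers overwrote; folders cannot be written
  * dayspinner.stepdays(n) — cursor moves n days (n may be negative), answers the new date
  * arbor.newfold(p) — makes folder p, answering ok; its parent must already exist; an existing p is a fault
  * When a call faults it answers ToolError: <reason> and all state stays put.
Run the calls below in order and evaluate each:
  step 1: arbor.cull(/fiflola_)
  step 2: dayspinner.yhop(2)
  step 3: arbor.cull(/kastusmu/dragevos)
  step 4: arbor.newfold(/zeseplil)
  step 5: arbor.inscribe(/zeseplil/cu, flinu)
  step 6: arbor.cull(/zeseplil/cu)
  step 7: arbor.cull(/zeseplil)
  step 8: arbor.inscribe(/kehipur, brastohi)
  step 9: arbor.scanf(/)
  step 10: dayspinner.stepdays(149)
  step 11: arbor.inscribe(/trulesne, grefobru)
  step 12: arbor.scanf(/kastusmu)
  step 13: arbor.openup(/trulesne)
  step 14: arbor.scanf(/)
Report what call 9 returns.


Step: cull[p='/fiflola_']
Result: ok
Step: yhop[n='2']
Result: 2071-07-30
Step: cull[p='/kastusmu/dragevos']
Result: ok
Step: newfold[p='/zeseplil']
Result: ok
Step: inscribe[p='/zeseplil/cu'; c='flinu']
Result: created
Step: cull[p='/zeseplil/cu']
Result: ok
Step: cull[p='/zeseplil']
Result: ok
Step: inscribe[p='/kehipur'; c='brastohi']
Result: created
Step: scanf[p='/']
Result: [kastusmu/, kehipur]
Step: stepdays[n='149']
Result: 2071-12-26
Step: inscribe[p='/trulesne'; c='grefobru']
Result: created
Step: scanf[p='/kastusmu']
Result: []
Step: openup[p='/trulesne']
Result: grefobru
Step: scanf[p='/']
Result: [kastusmu/, kehipur, trulesne]

Answer: [kastusmu/, kehipur]


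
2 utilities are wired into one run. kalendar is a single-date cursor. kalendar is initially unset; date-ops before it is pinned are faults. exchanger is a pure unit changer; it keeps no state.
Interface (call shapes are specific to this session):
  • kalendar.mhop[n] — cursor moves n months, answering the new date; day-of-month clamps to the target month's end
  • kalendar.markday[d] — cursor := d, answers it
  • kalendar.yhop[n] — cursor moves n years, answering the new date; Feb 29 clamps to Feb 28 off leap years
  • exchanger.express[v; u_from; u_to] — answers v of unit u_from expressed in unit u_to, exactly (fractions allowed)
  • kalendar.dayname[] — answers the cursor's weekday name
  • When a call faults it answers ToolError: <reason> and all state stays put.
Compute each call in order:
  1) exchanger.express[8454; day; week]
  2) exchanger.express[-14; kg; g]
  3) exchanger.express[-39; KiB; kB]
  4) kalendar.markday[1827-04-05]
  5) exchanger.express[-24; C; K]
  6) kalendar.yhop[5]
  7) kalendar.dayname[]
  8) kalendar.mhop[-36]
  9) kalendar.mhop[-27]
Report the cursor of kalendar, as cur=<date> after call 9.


Answer: cur=1827-01-05

Derivation:
! exchanger.express(v='8454', u_from='day', u_to='week') : 8454/7
! exchanger.express(v='-14', u_from='kg', u_to='g') : -14000
! exchanger.express(v='-39', u_from='KiB', u_to='kB') : -4992/125
! kalendar.markday(d='1827-04-05') : 1827-04-05
! exchanger.express(v='-24', u_from='C', u_to='K') : 4983/20
! kalendar.yhop(n='5') : 1832-04-05
! kalendar.dayname() : Thursday
! kalendar.mhop(n='-36') : 1829-04-05
! kalendar.mhop(n='-27') : 1827-01-05


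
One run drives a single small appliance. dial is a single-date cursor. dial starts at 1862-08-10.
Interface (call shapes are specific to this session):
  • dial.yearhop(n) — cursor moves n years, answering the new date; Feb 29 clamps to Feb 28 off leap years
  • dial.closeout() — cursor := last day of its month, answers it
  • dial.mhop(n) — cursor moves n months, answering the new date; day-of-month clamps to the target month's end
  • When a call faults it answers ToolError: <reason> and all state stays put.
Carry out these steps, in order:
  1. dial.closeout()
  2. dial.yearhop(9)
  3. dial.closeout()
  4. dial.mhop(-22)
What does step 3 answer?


# closeout() : 1862-08-31
# yearhop(n→9) : 1871-08-31
# closeout() : 1871-08-31
# mhop(n→-22) : 1869-10-31

Answer: 1871-08-31


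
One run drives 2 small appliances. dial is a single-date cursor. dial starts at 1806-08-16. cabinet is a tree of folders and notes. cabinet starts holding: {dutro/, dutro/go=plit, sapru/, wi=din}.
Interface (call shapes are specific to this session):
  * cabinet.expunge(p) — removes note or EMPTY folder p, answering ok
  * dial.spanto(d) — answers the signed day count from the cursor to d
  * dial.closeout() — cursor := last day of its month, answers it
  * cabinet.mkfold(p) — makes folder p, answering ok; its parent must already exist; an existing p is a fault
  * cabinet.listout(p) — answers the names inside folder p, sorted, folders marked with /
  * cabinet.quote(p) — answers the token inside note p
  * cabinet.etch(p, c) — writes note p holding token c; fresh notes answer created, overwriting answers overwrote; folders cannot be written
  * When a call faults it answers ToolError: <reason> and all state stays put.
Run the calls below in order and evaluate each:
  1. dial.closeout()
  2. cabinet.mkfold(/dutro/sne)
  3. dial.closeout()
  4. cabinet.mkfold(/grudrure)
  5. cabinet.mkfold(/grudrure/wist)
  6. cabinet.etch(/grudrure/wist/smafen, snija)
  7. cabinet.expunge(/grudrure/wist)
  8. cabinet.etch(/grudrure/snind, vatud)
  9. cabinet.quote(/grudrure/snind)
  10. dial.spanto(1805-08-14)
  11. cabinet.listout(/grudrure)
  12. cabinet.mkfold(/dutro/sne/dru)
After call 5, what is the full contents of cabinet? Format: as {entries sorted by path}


>>> dial.closeout
  1806-08-31
>>> cabinet.mkfold p: /dutro/sne
  ok
>>> dial.closeout
  1806-08-31
>>> cabinet.mkfold p: /grudrure
  ok
>>> cabinet.mkfold p: /grudrure/wist
  ok
>>> cabinet.etch p: /grudrure/wist/smafen c: snija
  created
>>> cabinet.expunge p: /grudrure/wist
  ToolError: not empty
>>> cabinet.etch p: /grudrure/snind c: vatud
  created
>>> cabinet.quote p: /grudrure/snind
  vatud
>>> dial.spanto d: 1805-08-14
  -382
>>> cabinet.listout p: /grudrure
  [snind, wist/]
>>> cabinet.mkfold p: /dutro/sne/dru
  ok

Answer: {dutro/, dutro/go=plit, dutro/sne/, grudrure/, grudrure/wist/, sapru/, wi=din}


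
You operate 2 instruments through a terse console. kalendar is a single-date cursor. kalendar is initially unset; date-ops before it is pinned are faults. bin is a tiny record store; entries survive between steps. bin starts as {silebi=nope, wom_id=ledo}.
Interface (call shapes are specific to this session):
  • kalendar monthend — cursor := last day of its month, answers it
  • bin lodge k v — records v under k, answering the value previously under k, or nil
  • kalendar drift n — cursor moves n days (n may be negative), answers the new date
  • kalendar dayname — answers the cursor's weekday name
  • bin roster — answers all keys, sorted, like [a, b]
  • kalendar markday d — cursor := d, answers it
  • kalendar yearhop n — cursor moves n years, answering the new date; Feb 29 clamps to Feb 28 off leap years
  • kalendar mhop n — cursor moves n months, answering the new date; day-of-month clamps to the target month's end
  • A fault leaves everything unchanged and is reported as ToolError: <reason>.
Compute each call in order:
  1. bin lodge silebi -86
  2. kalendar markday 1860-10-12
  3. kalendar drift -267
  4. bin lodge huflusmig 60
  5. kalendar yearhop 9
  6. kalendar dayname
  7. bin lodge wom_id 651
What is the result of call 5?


Answer: 1869-01-19

Derivation:
Calling bin lodge with k=silebi, v=-86, and see nope.
I call kalendar markday with d=1860-10-12, and get 1860-10-12.
Now I run kalendar drift with n=-267, which returns 1860-01-19.
I invoke bin lodge with k=huflusmig, v=60, — result: nil.
I use kalendar yearhop with n=9, and see 1869-01-19.
I invoke kalendar dayname(), and see Tuesday.
I try bin lodge with k=wom_id, v=651, and get ledo.


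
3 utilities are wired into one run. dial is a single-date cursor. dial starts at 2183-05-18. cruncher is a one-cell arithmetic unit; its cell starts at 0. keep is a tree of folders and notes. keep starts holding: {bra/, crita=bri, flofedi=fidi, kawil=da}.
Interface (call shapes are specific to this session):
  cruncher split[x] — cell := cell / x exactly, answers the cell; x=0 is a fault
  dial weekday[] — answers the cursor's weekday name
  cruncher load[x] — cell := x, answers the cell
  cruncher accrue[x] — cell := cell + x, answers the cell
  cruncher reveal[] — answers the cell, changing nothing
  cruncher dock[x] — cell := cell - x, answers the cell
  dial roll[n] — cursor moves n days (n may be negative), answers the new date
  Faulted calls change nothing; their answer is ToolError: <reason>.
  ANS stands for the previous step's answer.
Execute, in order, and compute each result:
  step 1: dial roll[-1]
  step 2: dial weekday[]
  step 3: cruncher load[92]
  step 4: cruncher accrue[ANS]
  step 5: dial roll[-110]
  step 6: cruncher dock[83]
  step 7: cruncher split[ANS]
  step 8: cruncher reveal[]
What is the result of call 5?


>> dial roll(n→-1)
<< 2183-05-17
>> dial weekday()
<< Saturday
>> cruncher load(x→92)
<< 92
>> cruncher accrue(x→ANS)
<< 184
>> dial roll(n→-110)
<< 2183-01-27
>> cruncher dock(x→83)
<< 101
>> cruncher split(x→ANS)
<< 1
>> cruncher reveal()
<< 1

Answer: 2183-01-27


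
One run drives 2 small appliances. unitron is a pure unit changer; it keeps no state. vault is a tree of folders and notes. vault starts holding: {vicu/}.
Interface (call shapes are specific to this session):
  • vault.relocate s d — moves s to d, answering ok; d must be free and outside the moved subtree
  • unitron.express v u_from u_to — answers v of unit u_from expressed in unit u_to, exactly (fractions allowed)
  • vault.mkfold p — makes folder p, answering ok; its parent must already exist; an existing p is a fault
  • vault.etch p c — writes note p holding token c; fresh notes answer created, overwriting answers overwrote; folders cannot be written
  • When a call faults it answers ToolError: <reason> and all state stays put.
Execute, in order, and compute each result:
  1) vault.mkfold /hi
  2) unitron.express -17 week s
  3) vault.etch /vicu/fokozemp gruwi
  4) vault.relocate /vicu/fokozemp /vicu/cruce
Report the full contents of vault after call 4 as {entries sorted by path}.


Answer: {hi/, vicu/, vicu/cruce=gruwi}

Derivation:
>>> mkfold p→/hi
:: ok
>>> express v→-17 u_from→week u_to→s
:: -10281600
>>> etch p→/vicu/fokozemp c→gruwi
:: created
>>> relocate s→/vicu/fokozemp d→/vicu/cruce
:: ok


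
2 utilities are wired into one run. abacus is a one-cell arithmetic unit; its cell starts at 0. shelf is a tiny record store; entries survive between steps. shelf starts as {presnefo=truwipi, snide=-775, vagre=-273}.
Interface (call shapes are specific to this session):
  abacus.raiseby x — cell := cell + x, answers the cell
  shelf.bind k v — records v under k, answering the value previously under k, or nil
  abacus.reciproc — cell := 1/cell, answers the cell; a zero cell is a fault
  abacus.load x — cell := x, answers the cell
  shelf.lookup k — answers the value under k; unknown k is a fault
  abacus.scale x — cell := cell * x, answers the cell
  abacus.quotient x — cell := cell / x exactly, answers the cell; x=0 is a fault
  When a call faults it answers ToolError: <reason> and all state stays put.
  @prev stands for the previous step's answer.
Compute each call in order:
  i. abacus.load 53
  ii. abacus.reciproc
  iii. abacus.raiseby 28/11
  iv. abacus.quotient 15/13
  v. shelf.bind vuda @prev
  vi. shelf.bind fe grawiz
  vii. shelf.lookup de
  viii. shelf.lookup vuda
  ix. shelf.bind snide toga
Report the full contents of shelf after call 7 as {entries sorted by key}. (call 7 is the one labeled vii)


Answer: {fe=grawiz, presnefo=truwipi, snide=-775, vagre=-273, vuda=3887/1749}

Derivation:
-- abacus.load(x: 53) == 53
-- abacus.reciproc() == 1/53
-- abacus.raiseby(x: 28/11) == 1495/583
-- abacus.quotient(x: 15/13) == 3887/1749
-- shelf.bind(k: vuda, v: @prev) == nil
-- shelf.bind(k: fe, v: grawiz) == nil
-- shelf.lookup(k: de) == ToolError: no such key de
-- shelf.lookup(k: vuda) == 3887/1749
-- shelf.bind(k: snide, v: toga) == -775


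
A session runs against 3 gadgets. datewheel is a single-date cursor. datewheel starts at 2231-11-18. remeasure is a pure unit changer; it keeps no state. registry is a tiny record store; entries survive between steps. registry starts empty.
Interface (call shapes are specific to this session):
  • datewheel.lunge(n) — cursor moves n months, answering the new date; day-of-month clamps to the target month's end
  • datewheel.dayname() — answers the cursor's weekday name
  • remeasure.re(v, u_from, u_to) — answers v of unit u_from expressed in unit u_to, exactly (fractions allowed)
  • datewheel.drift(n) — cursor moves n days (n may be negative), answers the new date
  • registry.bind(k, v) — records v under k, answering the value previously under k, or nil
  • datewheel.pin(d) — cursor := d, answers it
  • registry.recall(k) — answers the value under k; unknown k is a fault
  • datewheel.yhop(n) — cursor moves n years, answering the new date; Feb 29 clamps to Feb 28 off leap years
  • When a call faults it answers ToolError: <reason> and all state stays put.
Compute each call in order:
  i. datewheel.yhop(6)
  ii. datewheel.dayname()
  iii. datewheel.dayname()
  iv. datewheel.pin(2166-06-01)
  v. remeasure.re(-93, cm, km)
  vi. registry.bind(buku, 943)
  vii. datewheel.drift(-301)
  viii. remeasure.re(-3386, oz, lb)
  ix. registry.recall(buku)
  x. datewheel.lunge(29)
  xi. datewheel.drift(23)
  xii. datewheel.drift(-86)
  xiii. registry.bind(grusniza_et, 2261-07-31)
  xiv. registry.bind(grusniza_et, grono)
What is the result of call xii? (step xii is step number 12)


Do: datewheel.yhop[n=6]
See: 2237-11-18
Do: datewheel.dayname[]
See: Saturday
Do: datewheel.dayname[]
See: Saturday
Do: datewheel.pin[d=2166-06-01]
See: 2166-06-01
Do: remeasure.re[v=-93; u_from=cm; u_to=km]
See: -93/100000
Do: registry.bind[k=buku; v=943]
See: nil
Do: datewheel.drift[n=-301]
See: 2165-08-04
Do: remeasure.re[v=-3386; u_from=oz; u_to=lb]
See: -1693/8
Do: registry.recall[k=buku]
See: 943
Do: datewheel.lunge[n=29]
See: 2168-01-04
Do: datewheel.drift[n=23]
See: 2168-01-27
Do: datewheel.drift[n=-86]
See: 2167-11-02
Do: registry.bind[k=grusniza_et; v=2261-07-31]
See: nil
Do: registry.bind[k=grusniza_et; v=grono]
See: 2261-07-31

Answer: 2167-11-02


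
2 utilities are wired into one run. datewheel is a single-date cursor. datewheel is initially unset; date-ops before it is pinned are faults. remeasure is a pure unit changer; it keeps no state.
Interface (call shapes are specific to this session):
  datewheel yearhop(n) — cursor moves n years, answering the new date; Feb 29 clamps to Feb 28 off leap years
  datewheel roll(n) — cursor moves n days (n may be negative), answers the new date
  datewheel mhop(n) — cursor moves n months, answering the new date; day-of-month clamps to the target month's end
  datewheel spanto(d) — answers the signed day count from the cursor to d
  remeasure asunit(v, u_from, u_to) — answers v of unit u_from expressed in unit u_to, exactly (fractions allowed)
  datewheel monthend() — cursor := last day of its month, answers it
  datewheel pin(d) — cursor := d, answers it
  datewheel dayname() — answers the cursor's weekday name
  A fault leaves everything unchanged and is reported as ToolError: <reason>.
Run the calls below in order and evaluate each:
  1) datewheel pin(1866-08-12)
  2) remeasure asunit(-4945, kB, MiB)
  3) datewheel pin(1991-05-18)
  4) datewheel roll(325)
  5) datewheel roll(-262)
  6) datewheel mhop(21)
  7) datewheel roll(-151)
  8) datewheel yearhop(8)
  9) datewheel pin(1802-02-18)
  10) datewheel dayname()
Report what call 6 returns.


CALL datewheel pin[d='1866-08-12']
RET  1866-08-12
CALL remeasure asunit[v='-4945'; u_from='kB'; u_to='MiB']
RET  -618125/131072
CALL datewheel pin[d='1991-05-18']
RET  1991-05-18
CALL datewheel roll[n='325']
RET  1992-04-07
CALL datewheel roll[n='-262']
RET  1991-07-20
CALL datewheel mhop[n='21']
RET  1993-04-20
CALL datewheel roll[n='-151']
RET  1992-11-20
CALL datewheel yearhop[n='8']
RET  2000-11-20
CALL datewheel pin[d='1802-02-18']
RET  1802-02-18
CALL datewheel dayname[]
RET  Thursday

Answer: 1993-04-20


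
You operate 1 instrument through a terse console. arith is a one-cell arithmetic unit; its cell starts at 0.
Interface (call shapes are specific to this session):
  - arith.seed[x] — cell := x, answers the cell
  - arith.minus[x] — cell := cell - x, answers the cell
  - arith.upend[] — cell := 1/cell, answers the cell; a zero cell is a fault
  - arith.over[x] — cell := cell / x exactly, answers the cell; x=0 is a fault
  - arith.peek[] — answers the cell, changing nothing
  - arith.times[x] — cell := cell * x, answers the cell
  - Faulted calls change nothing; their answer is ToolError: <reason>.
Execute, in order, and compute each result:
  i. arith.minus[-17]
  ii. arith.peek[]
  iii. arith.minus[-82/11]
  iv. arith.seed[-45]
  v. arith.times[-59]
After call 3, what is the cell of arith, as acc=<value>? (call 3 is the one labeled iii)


Step: arith.minus[x: -17]
Result: 17
Step: arith.peek[]
Result: 17
Step: arith.minus[x: -82/11]
Result: 269/11
Step: arith.seed[x: -45]
Result: -45
Step: arith.times[x: -59]
Result: 2655

Answer: acc=269/11


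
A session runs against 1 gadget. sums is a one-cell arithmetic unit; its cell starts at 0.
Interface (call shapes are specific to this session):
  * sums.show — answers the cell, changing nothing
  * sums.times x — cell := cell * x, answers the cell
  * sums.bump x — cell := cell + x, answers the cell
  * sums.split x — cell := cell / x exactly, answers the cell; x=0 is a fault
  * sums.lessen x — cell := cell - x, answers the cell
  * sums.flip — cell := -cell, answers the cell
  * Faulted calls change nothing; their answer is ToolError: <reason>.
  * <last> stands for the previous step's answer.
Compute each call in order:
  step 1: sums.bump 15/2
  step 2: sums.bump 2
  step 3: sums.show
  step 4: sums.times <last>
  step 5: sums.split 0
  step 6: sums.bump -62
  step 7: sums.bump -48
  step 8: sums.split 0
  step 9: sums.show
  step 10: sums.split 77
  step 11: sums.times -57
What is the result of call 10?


Act: sums.bump[15/2]
Obs: 15/2
Act: sums.bump[2]
Obs: 19/2
Act: sums.show[]
Obs: 19/2
Act: sums.times[<last>]
Obs: 361/4
Act: sums.split[0]
Obs: ToolError: division by zero
Act: sums.bump[-62]
Obs: 113/4
Act: sums.bump[-48]
Obs: -79/4
Act: sums.split[0]
Obs: ToolError: division by zero
Act: sums.show[]
Obs: -79/4
Act: sums.split[77]
Obs: -79/308
Act: sums.times[-57]
Obs: 4503/308

Answer: -79/308


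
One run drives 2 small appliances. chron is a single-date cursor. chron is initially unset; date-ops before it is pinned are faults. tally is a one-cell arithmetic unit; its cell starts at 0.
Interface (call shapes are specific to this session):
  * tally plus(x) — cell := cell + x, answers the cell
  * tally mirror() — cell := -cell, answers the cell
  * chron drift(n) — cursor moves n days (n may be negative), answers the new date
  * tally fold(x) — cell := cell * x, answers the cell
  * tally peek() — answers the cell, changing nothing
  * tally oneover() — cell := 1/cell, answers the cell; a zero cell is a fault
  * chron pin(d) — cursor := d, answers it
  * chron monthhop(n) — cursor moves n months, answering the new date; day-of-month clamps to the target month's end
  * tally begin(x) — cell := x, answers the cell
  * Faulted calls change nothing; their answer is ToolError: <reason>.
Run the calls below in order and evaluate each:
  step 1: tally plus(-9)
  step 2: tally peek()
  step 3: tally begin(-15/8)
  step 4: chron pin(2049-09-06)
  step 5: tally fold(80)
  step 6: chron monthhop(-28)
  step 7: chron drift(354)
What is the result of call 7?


> tally plus x='-9'
= -9
> tally peek
= -9
> tally begin x='-15/8'
= -15/8
> chron pin d='2049-09-06'
= 2049-09-06
> tally fold x='80'
= -150
> chron monthhop n='-28'
= 2047-05-06
> chron drift n='354'
= 2048-04-24

Answer: 2048-04-24


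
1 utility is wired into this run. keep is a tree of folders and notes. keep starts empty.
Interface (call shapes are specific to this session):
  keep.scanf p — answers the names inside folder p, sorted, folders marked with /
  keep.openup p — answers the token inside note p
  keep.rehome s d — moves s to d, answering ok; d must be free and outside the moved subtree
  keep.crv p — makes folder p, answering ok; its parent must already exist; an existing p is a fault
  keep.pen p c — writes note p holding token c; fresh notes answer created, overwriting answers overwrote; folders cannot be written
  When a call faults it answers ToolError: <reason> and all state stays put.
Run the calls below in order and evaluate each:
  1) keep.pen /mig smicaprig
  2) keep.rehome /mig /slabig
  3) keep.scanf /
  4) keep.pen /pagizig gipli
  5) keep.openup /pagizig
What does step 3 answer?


Answer: [slabig]

Derivation:
>> pen(p→/mig, c→smicaprig)
<< created
>> rehome(s→/mig, d→/slabig)
<< ok
>> scanf(p→/)
<< [slabig]
>> pen(p→/pagizig, c→gipli)
<< created
>> openup(p→/pagizig)
<< gipli


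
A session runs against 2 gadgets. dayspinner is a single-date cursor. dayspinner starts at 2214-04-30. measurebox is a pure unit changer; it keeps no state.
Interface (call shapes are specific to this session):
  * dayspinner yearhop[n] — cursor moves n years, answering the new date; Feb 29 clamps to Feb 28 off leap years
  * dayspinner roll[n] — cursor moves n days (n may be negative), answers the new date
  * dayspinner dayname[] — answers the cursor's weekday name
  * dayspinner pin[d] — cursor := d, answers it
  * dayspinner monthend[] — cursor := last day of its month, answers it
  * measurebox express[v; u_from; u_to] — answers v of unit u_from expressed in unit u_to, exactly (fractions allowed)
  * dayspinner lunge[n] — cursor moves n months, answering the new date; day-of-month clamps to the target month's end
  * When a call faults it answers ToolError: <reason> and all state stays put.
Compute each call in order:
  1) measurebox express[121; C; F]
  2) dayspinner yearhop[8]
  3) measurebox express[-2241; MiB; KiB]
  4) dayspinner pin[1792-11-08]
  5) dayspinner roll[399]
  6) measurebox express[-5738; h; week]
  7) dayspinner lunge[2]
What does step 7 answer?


% measurebox express(v=121, u_from=C, u_to=F) => 1249/5
% dayspinner yearhop(n=8) => 2222-04-30
% measurebox express(v=-2241, u_from=MiB, u_to=KiB) => -2294784
% dayspinner pin(d=1792-11-08) => 1792-11-08
% dayspinner roll(n=399) => 1793-12-12
% measurebox express(v=-5738, u_from=h, u_to=week) => -2869/84
% dayspinner lunge(n=2) => 1794-02-12

Answer: 1794-02-12


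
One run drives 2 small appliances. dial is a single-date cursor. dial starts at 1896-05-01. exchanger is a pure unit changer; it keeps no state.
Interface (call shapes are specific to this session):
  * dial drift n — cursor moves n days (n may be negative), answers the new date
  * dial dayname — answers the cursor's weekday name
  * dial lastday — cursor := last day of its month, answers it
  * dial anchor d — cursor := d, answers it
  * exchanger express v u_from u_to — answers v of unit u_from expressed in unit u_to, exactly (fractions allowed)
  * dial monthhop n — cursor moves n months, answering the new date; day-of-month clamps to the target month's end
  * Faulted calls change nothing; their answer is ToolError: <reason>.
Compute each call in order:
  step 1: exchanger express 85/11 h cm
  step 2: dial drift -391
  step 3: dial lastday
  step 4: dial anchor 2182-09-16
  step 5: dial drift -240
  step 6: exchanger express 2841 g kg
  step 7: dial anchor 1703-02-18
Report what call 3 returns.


Answer: 1895-04-30

Derivation:
-> exchanger express(v: 85/11, u_from: h, u_to: cm)
<- ToolError: incompatible units
-> dial drift(n: -391)
<- 1895-04-06
-> dial lastday()
<- 1895-04-30
-> dial anchor(d: 2182-09-16)
<- 2182-09-16
-> dial drift(n: -240)
<- 2182-01-19
-> exchanger express(v: 2841, u_from: g, u_to: kg)
<- 2841/1000
-> dial anchor(d: 1703-02-18)
<- 1703-02-18


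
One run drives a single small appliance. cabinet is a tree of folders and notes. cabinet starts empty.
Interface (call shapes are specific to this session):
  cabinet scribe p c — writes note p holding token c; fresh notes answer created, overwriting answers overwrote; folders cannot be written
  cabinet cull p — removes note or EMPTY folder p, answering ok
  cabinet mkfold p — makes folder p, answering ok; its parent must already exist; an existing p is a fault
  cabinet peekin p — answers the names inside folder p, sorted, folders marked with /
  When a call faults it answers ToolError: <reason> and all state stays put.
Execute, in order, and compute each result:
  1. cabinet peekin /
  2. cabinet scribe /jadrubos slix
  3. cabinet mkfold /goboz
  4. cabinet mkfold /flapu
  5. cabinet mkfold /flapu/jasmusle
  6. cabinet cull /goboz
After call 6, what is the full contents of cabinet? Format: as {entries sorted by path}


Answer: {flapu/, flapu/jasmusle/, jadrubos=slix}

Derivation:
Step: cabinet peekin[p='/']
Result: []
Step: cabinet scribe[p='/jadrubos'; c='slix']
Result: created
Step: cabinet mkfold[p='/goboz']
Result: ok
Step: cabinet mkfold[p='/flapu']
Result: ok
Step: cabinet mkfold[p='/flapu/jasmusle']
Result: ok
Step: cabinet cull[p='/goboz']
Result: ok


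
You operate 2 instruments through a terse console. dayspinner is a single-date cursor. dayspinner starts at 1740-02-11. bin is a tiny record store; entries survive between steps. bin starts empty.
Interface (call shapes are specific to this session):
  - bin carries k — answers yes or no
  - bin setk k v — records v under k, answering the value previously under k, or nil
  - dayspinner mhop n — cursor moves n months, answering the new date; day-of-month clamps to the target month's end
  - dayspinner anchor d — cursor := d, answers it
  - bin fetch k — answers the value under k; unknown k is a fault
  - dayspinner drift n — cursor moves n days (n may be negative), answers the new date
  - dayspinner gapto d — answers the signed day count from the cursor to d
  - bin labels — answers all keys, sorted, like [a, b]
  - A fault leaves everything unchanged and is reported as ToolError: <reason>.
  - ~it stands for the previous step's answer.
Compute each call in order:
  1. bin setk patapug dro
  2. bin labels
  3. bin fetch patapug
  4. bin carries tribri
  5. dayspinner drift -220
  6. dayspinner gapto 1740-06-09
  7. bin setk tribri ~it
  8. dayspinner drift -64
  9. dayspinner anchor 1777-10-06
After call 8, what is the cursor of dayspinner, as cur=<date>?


Answer: cur=1739-05-03

Derivation:
I invoke bin setk with k: patapug, v: dro, and observe nil.
I use bin labels(), and see [patapug].
Next I call bin fetch with k: patapug, and get dro.
Now I run bin carries with k: tribri, — result: no.
Next I call dayspinner drift with n: -220, — result: 1739-07-06.
Using dayspinner gapto with d: 1740-06-09, yielding 339.
Using bin setk with k: tribri, v: ~it, → nil.
I use dayspinner drift with n: -64, and get 1739-05-03.
I use dayspinner anchor with d: 1777-10-06, which returns 1777-10-06.


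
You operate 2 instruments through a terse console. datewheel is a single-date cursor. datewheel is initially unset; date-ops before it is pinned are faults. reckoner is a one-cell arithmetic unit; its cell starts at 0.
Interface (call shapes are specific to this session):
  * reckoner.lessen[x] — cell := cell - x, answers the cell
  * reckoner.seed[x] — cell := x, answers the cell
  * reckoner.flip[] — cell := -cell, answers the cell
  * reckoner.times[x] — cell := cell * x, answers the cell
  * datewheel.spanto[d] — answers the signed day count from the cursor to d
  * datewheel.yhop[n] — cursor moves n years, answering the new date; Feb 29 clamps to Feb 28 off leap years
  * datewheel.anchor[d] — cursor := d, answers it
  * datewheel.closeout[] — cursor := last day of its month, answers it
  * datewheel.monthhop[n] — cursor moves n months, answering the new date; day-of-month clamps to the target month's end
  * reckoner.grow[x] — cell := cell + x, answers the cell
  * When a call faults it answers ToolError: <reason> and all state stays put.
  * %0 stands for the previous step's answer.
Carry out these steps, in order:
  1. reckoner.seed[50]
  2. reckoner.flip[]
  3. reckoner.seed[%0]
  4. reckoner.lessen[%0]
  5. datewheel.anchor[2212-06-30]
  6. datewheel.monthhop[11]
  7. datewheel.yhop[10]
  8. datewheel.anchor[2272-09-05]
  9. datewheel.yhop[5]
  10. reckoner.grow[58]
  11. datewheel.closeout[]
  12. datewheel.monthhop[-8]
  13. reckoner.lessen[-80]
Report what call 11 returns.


// seed(50) : 50
// flip() : -50
// seed(%0) : -50
// lessen(%0) : 0
// anchor(2212-06-30) : 2212-06-30
// monthhop(11) : 2213-05-30
// yhop(10) : 2223-05-30
// anchor(2272-09-05) : 2272-09-05
// yhop(5) : 2277-09-05
// grow(58) : 58
// closeout() : 2277-09-30
// monthhop(-8) : 2277-01-30
// lessen(-80) : 138

Answer: 2277-09-30


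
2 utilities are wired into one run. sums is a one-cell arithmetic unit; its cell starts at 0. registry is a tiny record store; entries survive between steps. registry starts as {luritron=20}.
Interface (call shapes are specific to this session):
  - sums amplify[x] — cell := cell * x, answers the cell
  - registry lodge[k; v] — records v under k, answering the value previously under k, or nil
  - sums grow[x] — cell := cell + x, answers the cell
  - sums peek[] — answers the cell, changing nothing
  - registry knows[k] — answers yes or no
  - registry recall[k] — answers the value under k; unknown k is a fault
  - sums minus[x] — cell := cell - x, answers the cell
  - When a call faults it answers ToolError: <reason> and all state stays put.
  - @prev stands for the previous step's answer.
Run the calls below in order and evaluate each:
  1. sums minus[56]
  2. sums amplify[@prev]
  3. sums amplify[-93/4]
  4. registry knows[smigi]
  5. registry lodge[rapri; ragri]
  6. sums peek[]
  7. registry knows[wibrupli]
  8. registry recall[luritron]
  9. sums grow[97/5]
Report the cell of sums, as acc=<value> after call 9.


[in] sums minus x: 56
  -56
[in] sums amplify x: @prev
  3136
[in] sums amplify x: -93/4
  -72912
[in] registry knows k: smigi
  no
[in] registry lodge k: rapri v: ragri
  nil
[in] sums peek
  -72912
[in] registry knows k: wibrupli
  no
[in] registry recall k: luritron
  20
[in] sums grow x: 97/5
  -364463/5

Answer: acc=-364463/5


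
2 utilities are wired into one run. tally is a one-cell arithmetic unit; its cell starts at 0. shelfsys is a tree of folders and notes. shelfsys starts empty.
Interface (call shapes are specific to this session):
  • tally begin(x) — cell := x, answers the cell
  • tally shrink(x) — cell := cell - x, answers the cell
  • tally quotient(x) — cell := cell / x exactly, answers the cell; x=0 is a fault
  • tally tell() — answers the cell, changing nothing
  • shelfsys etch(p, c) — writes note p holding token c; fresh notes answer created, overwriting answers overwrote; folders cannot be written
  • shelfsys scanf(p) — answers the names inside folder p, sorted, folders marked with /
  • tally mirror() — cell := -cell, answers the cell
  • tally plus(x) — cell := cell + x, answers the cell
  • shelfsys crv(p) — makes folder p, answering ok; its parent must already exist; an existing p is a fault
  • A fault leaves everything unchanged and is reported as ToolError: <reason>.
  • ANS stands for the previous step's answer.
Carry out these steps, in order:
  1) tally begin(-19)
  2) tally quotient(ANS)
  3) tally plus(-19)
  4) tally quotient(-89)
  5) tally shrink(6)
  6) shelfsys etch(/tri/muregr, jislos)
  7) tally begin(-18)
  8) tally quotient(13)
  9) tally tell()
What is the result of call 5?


Answer: -516/89

Derivation:
Act: tally begin[x=-19]
Obs: -19
Act: tally quotient[x=ANS]
Obs: 1
Act: tally plus[x=-19]
Obs: -18
Act: tally quotient[x=-89]
Obs: 18/89
Act: tally shrink[x=6]
Obs: -516/89
Act: shelfsys etch[p=/tri/muregr; c=jislos]
Obs: ToolError: no parent
Act: tally begin[x=-18]
Obs: -18
Act: tally quotient[x=13]
Obs: -18/13
Act: tally tell[]
Obs: -18/13


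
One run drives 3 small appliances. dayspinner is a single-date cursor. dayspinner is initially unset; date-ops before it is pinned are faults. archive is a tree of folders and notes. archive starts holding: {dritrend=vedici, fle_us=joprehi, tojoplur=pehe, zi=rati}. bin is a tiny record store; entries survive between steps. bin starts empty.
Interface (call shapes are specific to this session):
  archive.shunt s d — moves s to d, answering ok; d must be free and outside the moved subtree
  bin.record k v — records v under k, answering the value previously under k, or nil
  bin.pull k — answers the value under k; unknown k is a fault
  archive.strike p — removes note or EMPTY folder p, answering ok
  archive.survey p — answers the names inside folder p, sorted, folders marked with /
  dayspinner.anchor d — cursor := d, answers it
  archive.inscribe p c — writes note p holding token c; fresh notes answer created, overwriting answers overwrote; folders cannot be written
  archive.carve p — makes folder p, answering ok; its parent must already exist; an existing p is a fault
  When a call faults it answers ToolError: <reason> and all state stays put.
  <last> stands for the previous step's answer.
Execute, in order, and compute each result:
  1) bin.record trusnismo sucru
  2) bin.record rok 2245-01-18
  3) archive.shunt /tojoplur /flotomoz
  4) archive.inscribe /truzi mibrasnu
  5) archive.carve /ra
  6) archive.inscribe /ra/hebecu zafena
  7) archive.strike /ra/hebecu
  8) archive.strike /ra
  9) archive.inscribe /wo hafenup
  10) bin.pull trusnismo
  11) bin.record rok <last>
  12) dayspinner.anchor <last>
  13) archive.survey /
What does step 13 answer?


Answer: [dritrend, fle_us, flotomoz, truzi, wo, zi]

Derivation:
Then bin.record with trusnismo, sucru, and observe nil.
I try bin.record with rok, 2245-01-18: nil.
Calling archive.shunt with /tojoplur, /flotomoz, and see ok.
I run archive.inscribe with /truzi, mibrasnu, → created.
I run archive.carve with /ra, and see ok.
Then archive.inscribe with /ra/hebecu, zafena, and see created.
Using archive.strike with /ra/hebecu, which returns ok.
Next I call archive.strike with /ra, and observe ok.
Then archive.inscribe with /wo, hafenup, and observe created.
I invoke bin.pull with trusnismo, — result: sucru.
Calling bin.record with rok, <last>, yielding 2245-01-18.
I run dayspinner.anchor with <last>, giving 2245-01-18.
I invoke archive.survey with /, and see [dritrend, fle_us, flotomoz, truzi, wo, zi].
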